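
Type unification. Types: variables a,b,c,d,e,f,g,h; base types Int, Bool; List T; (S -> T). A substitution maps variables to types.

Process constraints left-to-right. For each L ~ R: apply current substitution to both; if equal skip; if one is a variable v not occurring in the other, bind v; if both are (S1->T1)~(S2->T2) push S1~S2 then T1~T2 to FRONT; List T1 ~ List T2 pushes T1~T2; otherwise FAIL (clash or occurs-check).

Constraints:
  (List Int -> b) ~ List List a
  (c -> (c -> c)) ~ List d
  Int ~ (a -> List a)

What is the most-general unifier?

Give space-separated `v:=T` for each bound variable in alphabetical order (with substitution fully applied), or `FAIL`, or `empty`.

Answer: FAIL

Derivation:
step 1: unify (List Int -> b) ~ List List a  [subst: {-} | 2 pending]
  clash: (List Int -> b) vs List List a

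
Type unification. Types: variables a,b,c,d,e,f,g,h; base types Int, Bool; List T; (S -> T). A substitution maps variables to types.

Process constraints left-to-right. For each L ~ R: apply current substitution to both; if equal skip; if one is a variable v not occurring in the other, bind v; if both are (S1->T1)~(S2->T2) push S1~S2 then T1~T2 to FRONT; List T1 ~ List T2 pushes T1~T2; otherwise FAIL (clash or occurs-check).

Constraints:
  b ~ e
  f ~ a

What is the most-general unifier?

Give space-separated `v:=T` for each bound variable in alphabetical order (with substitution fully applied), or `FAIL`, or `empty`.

step 1: unify b ~ e  [subst: {-} | 1 pending]
  bind b := e
step 2: unify f ~ a  [subst: {b:=e} | 0 pending]
  bind f := a

Answer: b:=e f:=a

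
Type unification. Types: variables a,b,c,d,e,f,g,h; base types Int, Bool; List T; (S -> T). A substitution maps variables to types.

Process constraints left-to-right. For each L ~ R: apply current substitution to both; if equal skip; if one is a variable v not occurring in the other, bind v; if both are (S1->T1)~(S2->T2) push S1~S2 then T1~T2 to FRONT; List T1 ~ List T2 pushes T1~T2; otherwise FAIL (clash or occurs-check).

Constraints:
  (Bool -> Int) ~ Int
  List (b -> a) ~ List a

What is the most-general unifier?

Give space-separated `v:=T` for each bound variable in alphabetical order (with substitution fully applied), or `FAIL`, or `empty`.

step 1: unify (Bool -> Int) ~ Int  [subst: {-} | 1 pending]
  clash: (Bool -> Int) vs Int

Answer: FAIL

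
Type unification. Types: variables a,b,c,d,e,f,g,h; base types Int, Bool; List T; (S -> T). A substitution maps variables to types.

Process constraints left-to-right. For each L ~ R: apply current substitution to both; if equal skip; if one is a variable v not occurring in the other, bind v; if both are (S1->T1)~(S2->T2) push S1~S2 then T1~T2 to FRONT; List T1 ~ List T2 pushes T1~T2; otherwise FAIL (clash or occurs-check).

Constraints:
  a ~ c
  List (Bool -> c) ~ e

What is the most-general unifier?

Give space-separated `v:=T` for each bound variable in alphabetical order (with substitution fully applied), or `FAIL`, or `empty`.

Answer: a:=c e:=List (Bool -> c)

Derivation:
step 1: unify a ~ c  [subst: {-} | 1 pending]
  bind a := c
step 2: unify List (Bool -> c) ~ e  [subst: {a:=c} | 0 pending]
  bind e := List (Bool -> c)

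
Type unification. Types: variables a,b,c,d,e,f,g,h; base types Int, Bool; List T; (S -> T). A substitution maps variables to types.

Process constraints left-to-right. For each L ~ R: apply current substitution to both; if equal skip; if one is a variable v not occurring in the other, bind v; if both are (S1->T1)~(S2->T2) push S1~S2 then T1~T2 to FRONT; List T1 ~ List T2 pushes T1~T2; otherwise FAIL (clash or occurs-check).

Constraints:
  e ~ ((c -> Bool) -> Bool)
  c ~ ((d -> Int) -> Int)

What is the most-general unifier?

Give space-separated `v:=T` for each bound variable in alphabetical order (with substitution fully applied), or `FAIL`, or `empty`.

step 1: unify e ~ ((c -> Bool) -> Bool)  [subst: {-} | 1 pending]
  bind e := ((c -> Bool) -> Bool)
step 2: unify c ~ ((d -> Int) -> Int)  [subst: {e:=((c -> Bool) -> Bool)} | 0 pending]
  bind c := ((d -> Int) -> Int)

Answer: c:=((d -> Int) -> Int) e:=((((d -> Int) -> Int) -> Bool) -> Bool)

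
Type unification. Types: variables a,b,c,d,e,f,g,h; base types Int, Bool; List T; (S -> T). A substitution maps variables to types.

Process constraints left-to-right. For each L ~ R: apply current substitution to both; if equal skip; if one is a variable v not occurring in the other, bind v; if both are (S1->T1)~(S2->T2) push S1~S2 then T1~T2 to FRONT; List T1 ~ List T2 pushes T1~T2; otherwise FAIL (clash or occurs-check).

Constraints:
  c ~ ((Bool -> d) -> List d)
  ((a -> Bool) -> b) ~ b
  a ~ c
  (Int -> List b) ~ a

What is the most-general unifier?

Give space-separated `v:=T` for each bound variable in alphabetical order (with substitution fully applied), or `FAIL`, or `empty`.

Answer: FAIL

Derivation:
step 1: unify c ~ ((Bool -> d) -> List d)  [subst: {-} | 3 pending]
  bind c := ((Bool -> d) -> List d)
step 2: unify ((a -> Bool) -> b) ~ b  [subst: {c:=((Bool -> d) -> List d)} | 2 pending]
  occurs-check fail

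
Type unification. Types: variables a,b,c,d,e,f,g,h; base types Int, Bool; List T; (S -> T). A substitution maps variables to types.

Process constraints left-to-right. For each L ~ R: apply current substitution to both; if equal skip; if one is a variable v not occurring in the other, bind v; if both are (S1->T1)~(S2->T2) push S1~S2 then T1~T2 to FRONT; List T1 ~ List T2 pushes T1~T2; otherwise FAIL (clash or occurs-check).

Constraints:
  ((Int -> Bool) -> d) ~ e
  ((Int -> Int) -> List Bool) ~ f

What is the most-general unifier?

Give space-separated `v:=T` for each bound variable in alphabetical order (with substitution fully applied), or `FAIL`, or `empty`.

step 1: unify ((Int -> Bool) -> d) ~ e  [subst: {-} | 1 pending]
  bind e := ((Int -> Bool) -> d)
step 2: unify ((Int -> Int) -> List Bool) ~ f  [subst: {e:=((Int -> Bool) -> d)} | 0 pending]
  bind f := ((Int -> Int) -> List Bool)

Answer: e:=((Int -> Bool) -> d) f:=((Int -> Int) -> List Bool)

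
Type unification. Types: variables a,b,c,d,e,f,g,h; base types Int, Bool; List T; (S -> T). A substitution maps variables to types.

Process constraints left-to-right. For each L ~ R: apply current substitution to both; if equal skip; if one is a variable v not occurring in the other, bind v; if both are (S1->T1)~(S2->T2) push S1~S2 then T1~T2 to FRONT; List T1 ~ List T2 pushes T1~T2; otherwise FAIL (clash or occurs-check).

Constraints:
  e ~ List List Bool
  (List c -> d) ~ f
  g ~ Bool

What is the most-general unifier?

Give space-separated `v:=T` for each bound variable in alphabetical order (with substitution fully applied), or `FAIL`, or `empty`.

step 1: unify e ~ List List Bool  [subst: {-} | 2 pending]
  bind e := List List Bool
step 2: unify (List c -> d) ~ f  [subst: {e:=List List Bool} | 1 pending]
  bind f := (List c -> d)
step 3: unify g ~ Bool  [subst: {e:=List List Bool, f:=(List c -> d)} | 0 pending]
  bind g := Bool

Answer: e:=List List Bool f:=(List c -> d) g:=Bool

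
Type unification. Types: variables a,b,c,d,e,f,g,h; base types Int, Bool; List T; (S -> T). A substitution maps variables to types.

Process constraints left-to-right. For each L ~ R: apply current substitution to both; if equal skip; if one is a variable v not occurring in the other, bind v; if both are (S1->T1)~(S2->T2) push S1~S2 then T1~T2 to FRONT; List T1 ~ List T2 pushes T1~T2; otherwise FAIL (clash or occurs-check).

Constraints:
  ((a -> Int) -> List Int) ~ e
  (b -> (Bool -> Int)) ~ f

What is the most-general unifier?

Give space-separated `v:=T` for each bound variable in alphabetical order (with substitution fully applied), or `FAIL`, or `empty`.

step 1: unify ((a -> Int) -> List Int) ~ e  [subst: {-} | 1 pending]
  bind e := ((a -> Int) -> List Int)
step 2: unify (b -> (Bool -> Int)) ~ f  [subst: {e:=((a -> Int) -> List Int)} | 0 pending]
  bind f := (b -> (Bool -> Int))

Answer: e:=((a -> Int) -> List Int) f:=(b -> (Bool -> Int))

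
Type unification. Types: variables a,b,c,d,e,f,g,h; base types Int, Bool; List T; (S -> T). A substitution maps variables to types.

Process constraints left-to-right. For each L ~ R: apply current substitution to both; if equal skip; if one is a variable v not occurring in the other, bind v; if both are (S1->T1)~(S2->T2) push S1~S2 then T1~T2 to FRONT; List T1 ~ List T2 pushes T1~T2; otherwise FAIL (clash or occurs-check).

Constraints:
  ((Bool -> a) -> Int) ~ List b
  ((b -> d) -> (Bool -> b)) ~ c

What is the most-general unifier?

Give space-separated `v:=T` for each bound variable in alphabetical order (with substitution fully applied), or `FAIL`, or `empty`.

step 1: unify ((Bool -> a) -> Int) ~ List b  [subst: {-} | 1 pending]
  clash: ((Bool -> a) -> Int) vs List b

Answer: FAIL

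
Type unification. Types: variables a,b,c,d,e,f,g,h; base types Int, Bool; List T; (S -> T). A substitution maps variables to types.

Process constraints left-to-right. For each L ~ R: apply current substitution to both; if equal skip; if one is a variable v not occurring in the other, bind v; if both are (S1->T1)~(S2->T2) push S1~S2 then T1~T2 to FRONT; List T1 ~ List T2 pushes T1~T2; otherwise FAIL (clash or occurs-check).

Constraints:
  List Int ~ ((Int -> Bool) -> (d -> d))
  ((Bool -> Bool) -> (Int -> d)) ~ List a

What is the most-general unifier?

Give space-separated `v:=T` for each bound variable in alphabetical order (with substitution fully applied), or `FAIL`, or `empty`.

Answer: FAIL

Derivation:
step 1: unify List Int ~ ((Int -> Bool) -> (d -> d))  [subst: {-} | 1 pending]
  clash: List Int vs ((Int -> Bool) -> (d -> d))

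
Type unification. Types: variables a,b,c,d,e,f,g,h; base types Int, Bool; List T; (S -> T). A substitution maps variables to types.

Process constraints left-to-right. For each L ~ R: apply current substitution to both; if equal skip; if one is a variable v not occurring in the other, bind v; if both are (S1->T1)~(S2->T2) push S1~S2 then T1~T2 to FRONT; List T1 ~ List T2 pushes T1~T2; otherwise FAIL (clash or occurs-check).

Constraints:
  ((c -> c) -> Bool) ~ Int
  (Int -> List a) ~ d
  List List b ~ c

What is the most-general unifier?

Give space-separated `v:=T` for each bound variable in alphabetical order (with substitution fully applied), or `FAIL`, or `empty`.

step 1: unify ((c -> c) -> Bool) ~ Int  [subst: {-} | 2 pending]
  clash: ((c -> c) -> Bool) vs Int

Answer: FAIL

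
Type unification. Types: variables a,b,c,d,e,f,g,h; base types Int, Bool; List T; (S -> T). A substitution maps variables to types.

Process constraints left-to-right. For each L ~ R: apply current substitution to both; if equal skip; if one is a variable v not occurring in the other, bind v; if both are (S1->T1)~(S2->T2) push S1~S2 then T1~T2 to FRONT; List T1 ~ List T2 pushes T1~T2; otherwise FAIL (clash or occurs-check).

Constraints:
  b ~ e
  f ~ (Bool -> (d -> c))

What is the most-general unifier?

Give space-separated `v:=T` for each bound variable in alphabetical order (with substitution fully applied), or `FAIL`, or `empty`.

Answer: b:=e f:=(Bool -> (d -> c))

Derivation:
step 1: unify b ~ e  [subst: {-} | 1 pending]
  bind b := e
step 2: unify f ~ (Bool -> (d -> c))  [subst: {b:=e} | 0 pending]
  bind f := (Bool -> (d -> c))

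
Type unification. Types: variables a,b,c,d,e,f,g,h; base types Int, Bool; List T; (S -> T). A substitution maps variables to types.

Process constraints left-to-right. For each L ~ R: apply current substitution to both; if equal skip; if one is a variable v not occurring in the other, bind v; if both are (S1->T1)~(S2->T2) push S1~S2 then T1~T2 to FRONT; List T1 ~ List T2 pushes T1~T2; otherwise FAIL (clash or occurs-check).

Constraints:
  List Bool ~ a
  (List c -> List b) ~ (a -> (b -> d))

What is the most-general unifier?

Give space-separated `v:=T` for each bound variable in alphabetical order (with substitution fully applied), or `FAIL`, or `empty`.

step 1: unify List Bool ~ a  [subst: {-} | 1 pending]
  bind a := List Bool
step 2: unify (List c -> List b) ~ (List Bool -> (b -> d))  [subst: {a:=List Bool} | 0 pending]
  -> decompose arrow: push List c~List Bool, List b~(b -> d)
step 3: unify List c ~ List Bool  [subst: {a:=List Bool} | 1 pending]
  -> decompose List: push c~Bool
step 4: unify c ~ Bool  [subst: {a:=List Bool} | 1 pending]
  bind c := Bool
step 5: unify List b ~ (b -> d)  [subst: {a:=List Bool, c:=Bool} | 0 pending]
  clash: List b vs (b -> d)

Answer: FAIL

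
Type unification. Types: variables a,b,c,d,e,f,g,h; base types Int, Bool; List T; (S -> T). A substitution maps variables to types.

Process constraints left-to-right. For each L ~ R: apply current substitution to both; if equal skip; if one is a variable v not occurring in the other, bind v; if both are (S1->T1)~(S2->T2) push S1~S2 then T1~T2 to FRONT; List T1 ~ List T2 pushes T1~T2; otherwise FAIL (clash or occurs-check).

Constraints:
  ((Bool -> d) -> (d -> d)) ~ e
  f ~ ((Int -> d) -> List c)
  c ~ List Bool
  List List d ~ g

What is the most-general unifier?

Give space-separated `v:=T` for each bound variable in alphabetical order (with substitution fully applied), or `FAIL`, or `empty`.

step 1: unify ((Bool -> d) -> (d -> d)) ~ e  [subst: {-} | 3 pending]
  bind e := ((Bool -> d) -> (d -> d))
step 2: unify f ~ ((Int -> d) -> List c)  [subst: {e:=((Bool -> d) -> (d -> d))} | 2 pending]
  bind f := ((Int -> d) -> List c)
step 3: unify c ~ List Bool  [subst: {e:=((Bool -> d) -> (d -> d)), f:=((Int -> d) -> List c)} | 1 pending]
  bind c := List Bool
step 4: unify List List d ~ g  [subst: {e:=((Bool -> d) -> (d -> d)), f:=((Int -> d) -> List c), c:=List Bool} | 0 pending]
  bind g := List List d

Answer: c:=List Bool e:=((Bool -> d) -> (d -> d)) f:=((Int -> d) -> List List Bool) g:=List List d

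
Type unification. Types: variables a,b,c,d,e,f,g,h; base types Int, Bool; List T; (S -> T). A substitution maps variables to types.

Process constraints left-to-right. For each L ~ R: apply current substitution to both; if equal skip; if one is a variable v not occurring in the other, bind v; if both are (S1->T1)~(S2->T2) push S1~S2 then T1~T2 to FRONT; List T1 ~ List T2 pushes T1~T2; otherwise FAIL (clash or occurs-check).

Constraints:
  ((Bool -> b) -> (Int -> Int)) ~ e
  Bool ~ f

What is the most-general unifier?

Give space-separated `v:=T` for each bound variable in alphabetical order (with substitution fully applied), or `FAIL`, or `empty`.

Answer: e:=((Bool -> b) -> (Int -> Int)) f:=Bool

Derivation:
step 1: unify ((Bool -> b) -> (Int -> Int)) ~ e  [subst: {-} | 1 pending]
  bind e := ((Bool -> b) -> (Int -> Int))
step 2: unify Bool ~ f  [subst: {e:=((Bool -> b) -> (Int -> Int))} | 0 pending]
  bind f := Bool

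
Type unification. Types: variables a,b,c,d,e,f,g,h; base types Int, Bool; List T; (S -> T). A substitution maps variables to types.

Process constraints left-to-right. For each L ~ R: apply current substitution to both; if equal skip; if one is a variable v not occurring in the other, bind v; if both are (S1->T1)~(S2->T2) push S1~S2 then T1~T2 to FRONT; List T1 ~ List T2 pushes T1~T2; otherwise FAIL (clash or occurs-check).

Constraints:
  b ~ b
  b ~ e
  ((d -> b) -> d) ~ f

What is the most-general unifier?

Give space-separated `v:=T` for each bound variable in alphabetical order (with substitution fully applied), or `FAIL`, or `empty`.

Answer: b:=e f:=((d -> e) -> d)

Derivation:
step 1: unify b ~ b  [subst: {-} | 2 pending]
  -> identical, skip
step 2: unify b ~ e  [subst: {-} | 1 pending]
  bind b := e
step 3: unify ((d -> e) -> d) ~ f  [subst: {b:=e} | 0 pending]
  bind f := ((d -> e) -> d)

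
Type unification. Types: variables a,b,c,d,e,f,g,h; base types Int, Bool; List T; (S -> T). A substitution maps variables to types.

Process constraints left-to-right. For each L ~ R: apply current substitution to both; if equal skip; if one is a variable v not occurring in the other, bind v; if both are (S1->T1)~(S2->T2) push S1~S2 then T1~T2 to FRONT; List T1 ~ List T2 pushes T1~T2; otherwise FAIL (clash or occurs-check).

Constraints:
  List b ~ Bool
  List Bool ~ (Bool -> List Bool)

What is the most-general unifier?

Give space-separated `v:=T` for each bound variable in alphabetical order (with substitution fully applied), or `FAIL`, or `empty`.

Answer: FAIL

Derivation:
step 1: unify List b ~ Bool  [subst: {-} | 1 pending]
  clash: List b vs Bool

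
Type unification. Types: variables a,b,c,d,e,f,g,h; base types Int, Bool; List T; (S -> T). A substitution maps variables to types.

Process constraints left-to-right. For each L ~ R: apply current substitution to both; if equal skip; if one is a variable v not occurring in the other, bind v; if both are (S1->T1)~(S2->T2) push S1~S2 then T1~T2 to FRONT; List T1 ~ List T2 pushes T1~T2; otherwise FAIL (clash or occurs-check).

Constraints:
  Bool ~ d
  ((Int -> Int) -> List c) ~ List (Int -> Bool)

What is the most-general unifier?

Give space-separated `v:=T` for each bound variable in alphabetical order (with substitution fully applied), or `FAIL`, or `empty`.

Answer: FAIL

Derivation:
step 1: unify Bool ~ d  [subst: {-} | 1 pending]
  bind d := Bool
step 2: unify ((Int -> Int) -> List c) ~ List (Int -> Bool)  [subst: {d:=Bool} | 0 pending]
  clash: ((Int -> Int) -> List c) vs List (Int -> Bool)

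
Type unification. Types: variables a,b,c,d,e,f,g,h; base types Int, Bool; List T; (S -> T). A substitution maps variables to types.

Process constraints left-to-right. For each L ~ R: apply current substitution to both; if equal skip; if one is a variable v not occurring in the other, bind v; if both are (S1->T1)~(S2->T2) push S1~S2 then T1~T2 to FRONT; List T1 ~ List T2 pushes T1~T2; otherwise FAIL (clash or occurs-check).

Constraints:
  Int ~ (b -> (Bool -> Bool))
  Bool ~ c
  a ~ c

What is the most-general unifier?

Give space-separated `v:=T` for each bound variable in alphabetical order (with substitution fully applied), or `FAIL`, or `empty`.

step 1: unify Int ~ (b -> (Bool -> Bool))  [subst: {-} | 2 pending]
  clash: Int vs (b -> (Bool -> Bool))

Answer: FAIL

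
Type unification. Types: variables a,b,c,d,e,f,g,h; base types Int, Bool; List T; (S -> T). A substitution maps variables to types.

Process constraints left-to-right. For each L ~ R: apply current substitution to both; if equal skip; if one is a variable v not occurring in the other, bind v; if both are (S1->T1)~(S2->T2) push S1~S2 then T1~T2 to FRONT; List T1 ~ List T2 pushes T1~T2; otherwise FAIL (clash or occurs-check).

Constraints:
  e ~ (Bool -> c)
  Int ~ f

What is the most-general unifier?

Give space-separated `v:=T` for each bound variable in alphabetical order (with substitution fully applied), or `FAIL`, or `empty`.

step 1: unify e ~ (Bool -> c)  [subst: {-} | 1 pending]
  bind e := (Bool -> c)
step 2: unify Int ~ f  [subst: {e:=(Bool -> c)} | 0 pending]
  bind f := Int

Answer: e:=(Bool -> c) f:=Int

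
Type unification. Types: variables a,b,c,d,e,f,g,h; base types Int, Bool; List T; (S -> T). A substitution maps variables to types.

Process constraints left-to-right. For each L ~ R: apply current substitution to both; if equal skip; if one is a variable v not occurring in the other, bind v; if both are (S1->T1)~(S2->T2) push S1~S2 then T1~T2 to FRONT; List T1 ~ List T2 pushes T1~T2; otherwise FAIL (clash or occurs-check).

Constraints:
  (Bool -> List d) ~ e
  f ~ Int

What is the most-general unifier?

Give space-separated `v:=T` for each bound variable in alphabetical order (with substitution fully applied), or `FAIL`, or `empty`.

Answer: e:=(Bool -> List d) f:=Int

Derivation:
step 1: unify (Bool -> List d) ~ e  [subst: {-} | 1 pending]
  bind e := (Bool -> List d)
step 2: unify f ~ Int  [subst: {e:=(Bool -> List d)} | 0 pending]
  bind f := Int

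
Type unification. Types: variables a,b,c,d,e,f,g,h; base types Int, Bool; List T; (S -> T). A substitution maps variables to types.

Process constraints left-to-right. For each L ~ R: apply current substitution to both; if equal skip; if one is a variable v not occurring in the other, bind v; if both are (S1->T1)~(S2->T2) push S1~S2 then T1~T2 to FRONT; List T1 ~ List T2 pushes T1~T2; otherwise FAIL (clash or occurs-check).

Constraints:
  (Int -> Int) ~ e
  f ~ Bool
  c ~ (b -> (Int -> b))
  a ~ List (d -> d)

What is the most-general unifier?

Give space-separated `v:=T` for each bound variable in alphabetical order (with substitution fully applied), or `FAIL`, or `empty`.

step 1: unify (Int -> Int) ~ e  [subst: {-} | 3 pending]
  bind e := (Int -> Int)
step 2: unify f ~ Bool  [subst: {e:=(Int -> Int)} | 2 pending]
  bind f := Bool
step 3: unify c ~ (b -> (Int -> b))  [subst: {e:=(Int -> Int), f:=Bool} | 1 pending]
  bind c := (b -> (Int -> b))
step 4: unify a ~ List (d -> d)  [subst: {e:=(Int -> Int), f:=Bool, c:=(b -> (Int -> b))} | 0 pending]
  bind a := List (d -> d)

Answer: a:=List (d -> d) c:=(b -> (Int -> b)) e:=(Int -> Int) f:=Bool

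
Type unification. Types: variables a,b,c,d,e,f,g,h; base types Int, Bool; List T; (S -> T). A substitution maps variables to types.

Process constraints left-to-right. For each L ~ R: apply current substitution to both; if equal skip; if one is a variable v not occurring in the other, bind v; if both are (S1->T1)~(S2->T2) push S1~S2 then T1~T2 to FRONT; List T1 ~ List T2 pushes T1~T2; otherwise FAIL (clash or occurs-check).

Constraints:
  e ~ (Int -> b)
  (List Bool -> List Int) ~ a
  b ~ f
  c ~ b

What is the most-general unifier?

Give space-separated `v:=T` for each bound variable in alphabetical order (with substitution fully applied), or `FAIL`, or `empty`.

step 1: unify e ~ (Int -> b)  [subst: {-} | 3 pending]
  bind e := (Int -> b)
step 2: unify (List Bool -> List Int) ~ a  [subst: {e:=(Int -> b)} | 2 pending]
  bind a := (List Bool -> List Int)
step 3: unify b ~ f  [subst: {e:=(Int -> b), a:=(List Bool -> List Int)} | 1 pending]
  bind b := f
step 4: unify c ~ f  [subst: {e:=(Int -> b), a:=(List Bool -> List Int), b:=f} | 0 pending]
  bind c := f

Answer: a:=(List Bool -> List Int) b:=f c:=f e:=(Int -> f)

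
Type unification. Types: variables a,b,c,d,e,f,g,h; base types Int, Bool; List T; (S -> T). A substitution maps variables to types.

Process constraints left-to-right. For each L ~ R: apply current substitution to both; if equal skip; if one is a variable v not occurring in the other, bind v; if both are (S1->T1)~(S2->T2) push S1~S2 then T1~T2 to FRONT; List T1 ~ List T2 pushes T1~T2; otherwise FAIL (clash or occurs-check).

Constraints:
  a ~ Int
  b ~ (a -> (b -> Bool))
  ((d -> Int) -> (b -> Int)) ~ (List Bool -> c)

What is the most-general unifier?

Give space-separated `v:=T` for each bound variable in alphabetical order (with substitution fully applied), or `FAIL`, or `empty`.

step 1: unify a ~ Int  [subst: {-} | 2 pending]
  bind a := Int
step 2: unify b ~ (Int -> (b -> Bool))  [subst: {a:=Int} | 1 pending]
  occurs-check fail: b in (Int -> (b -> Bool))

Answer: FAIL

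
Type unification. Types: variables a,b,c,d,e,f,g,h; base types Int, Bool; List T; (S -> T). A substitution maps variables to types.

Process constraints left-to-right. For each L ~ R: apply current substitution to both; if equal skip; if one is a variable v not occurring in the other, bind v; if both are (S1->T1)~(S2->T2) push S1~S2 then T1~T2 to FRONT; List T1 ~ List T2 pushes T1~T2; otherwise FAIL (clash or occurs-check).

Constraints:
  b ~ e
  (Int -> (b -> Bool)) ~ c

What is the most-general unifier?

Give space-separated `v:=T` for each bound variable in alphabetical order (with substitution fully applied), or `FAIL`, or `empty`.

step 1: unify b ~ e  [subst: {-} | 1 pending]
  bind b := e
step 2: unify (Int -> (e -> Bool)) ~ c  [subst: {b:=e} | 0 pending]
  bind c := (Int -> (e -> Bool))

Answer: b:=e c:=(Int -> (e -> Bool))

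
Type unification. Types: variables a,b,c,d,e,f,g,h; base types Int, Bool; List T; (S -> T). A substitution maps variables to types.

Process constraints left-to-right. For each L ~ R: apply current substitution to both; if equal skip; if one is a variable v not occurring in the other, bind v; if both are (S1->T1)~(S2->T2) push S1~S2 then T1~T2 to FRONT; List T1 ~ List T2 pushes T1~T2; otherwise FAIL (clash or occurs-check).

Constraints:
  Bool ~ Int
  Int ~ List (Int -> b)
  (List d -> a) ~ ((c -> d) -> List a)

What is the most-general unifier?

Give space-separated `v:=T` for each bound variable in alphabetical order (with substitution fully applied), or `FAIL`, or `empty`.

Answer: FAIL

Derivation:
step 1: unify Bool ~ Int  [subst: {-} | 2 pending]
  clash: Bool vs Int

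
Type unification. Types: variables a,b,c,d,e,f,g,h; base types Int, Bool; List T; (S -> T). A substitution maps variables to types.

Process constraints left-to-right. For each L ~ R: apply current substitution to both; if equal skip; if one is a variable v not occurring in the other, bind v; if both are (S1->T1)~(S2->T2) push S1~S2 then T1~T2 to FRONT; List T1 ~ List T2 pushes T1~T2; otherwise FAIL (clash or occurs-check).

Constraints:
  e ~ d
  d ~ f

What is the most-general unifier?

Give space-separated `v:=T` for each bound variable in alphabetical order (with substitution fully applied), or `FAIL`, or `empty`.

Answer: d:=f e:=f

Derivation:
step 1: unify e ~ d  [subst: {-} | 1 pending]
  bind e := d
step 2: unify d ~ f  [subst: {e:=d} | 0 pending]
  bind d := f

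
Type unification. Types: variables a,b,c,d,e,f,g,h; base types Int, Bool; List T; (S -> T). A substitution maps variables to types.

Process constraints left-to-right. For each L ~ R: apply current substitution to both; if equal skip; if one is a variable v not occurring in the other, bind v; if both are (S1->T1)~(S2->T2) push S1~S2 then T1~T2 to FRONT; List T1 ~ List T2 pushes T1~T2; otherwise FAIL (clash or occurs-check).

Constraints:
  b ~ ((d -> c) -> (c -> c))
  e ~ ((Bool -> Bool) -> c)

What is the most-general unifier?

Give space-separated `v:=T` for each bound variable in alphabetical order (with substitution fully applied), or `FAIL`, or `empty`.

Answer: b:=((d -> c) -> (c -> c)) e:=((Bool -> Bool) -> c)

Derivation:
step 1: unify b ~ ((d -> c) -> (c -> c))  [subst: {-} | 1 pending]
  bind b := ((d -> c) -> (c -> c))
step 2: unify e ~ ((Bool -> Bool) -> c)  [subst: {b:=((d -> c) -> (c -> c))} | 0 pending]
  bind e := ((Bool -> Bool) -> c)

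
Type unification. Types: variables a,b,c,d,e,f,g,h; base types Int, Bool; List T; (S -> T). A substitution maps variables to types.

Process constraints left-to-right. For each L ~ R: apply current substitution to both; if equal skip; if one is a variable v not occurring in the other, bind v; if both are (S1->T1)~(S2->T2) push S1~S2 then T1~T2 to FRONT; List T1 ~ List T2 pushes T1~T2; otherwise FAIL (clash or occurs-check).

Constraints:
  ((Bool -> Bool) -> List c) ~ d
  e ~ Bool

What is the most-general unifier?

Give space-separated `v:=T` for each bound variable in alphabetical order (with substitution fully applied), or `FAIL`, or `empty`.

Answer: d:=((Bool -> Bool) -> List c) e:=Bool

Derivation:
step 1: unify ((Bool -> Bool) -> List c) ~ d  [subst: {-} | 1 pending]
  bind d := ((Bool -> Bool) -> List c)
step 2: unify e ~ Bool  [subst: {d:=((Bool -> Bool) -> List c)} | 0 pending]
  bind e := Bool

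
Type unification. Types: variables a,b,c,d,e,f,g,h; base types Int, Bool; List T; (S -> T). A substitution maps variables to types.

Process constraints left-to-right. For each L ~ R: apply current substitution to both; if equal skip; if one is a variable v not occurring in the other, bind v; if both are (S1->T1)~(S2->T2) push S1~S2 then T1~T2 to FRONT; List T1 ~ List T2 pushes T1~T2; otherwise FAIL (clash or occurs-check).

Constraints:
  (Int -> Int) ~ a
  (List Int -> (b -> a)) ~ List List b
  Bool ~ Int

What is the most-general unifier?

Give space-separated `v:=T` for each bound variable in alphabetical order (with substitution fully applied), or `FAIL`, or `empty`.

Answer: FAIL

Derivation:
step 1: unify (Int -> Int) ~ a  [subst: {-} | 2 pending]
  bind a := (Int -> Int)
step 2: unify (List Int -> (b -> (Int -> Int))) ~ List List b  [subst: {a:=(Int -> Int)} | 1 pending]
  clash: (List Int -> (b -> (Int -> Int))) vs List List b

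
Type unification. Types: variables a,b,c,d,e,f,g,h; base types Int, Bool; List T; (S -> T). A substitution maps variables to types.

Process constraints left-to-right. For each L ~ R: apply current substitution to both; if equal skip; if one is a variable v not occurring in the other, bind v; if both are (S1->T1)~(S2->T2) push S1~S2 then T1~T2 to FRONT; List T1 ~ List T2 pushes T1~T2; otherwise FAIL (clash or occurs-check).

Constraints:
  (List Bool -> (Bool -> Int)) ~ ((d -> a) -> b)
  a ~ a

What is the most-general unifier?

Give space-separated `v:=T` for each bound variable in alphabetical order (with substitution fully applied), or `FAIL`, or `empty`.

Answer: FAIL

Derivation:
step 1: unify (List Bool -> (Bool -> Int)) ~ ((d -> a) -> b)  [subst: {-} | 1 pending]
  -> decompose arrow: push List Bool~(d -> a), (Bool -> Int)~b
step 2: unify List Bool ~ (d -> a)  [subst: {-} | 2 pending]
  clash: List Bool vs (d -> a)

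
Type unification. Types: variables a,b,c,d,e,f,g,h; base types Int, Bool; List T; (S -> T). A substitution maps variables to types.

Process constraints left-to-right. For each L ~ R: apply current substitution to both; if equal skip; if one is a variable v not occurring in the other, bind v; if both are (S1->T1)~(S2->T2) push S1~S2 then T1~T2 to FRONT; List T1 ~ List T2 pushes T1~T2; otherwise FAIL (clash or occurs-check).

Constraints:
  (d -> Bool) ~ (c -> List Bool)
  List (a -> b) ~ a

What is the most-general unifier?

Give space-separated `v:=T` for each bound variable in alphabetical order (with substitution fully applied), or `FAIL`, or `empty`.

step 1: unify (d -> Bool) ~ (c -> List Bool)  [subst: {-} | 1 pending]
  -> decompose arrow: push d~c, Bool~List Bool
step 2: unify d ~ c  [subst: {-} | 2 pending]
  bind d := c
step 3: unify Bool ~ List Bool  [subst: {d:=c} | 1 pending]
  clash: Bool vs List Bool

Answer: FAIL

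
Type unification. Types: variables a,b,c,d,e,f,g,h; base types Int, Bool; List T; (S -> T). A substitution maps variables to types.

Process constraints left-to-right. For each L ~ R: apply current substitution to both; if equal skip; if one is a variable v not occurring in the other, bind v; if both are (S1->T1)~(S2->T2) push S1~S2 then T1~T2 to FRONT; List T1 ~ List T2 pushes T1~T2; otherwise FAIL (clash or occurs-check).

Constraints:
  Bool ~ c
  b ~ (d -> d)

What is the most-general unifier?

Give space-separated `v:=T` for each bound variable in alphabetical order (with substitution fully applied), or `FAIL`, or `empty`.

step 1: unify Bool ~ c  [subst: {-} | 1 pending]
  bind c := Bool
step 2: unify b ~ (d -> d)  [subst: {c:=Bool} | 0 pending]
  bind b := (d -> d)

Answer: b:=(d -> d) c:=Bool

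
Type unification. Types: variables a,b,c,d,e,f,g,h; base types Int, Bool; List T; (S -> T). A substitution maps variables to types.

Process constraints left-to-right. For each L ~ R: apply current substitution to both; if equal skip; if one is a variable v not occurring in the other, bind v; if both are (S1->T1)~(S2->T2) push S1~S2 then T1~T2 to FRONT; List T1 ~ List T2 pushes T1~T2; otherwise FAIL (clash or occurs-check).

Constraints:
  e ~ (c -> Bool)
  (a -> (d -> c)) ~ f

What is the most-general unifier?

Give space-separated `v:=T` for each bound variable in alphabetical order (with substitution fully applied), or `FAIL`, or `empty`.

step 1: unify e ~ (c -> Bool)  [subst: {-} | 1 pending]
  bind e := (c -> Bool)
step 2: unify (a -> (d -> c)) ~ f  [subst: {e:=(c -> Bool)} | 0 pending]
  bind f := (a -> (d -> c))

Answer: e:=(c -> Bool) f:=(a -> (d -> c))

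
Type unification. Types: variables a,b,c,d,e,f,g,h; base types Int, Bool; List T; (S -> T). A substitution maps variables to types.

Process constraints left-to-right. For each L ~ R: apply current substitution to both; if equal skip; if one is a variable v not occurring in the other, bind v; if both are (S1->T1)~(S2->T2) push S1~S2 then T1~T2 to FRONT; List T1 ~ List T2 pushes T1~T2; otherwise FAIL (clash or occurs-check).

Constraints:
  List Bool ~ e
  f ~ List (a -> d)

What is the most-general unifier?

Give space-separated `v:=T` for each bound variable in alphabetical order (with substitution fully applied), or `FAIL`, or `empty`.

Answer: e:=List Bool f:=List (a -> d)

Derivation:
step 1: unify List Bool ~ e  [subst: {-} | 1 pending]
  bind e := List Bool
step 2: unify f ~ List (a -> d)  [subst: {e:=List Bool} | 0 pending]
  bind f := List (a -> d)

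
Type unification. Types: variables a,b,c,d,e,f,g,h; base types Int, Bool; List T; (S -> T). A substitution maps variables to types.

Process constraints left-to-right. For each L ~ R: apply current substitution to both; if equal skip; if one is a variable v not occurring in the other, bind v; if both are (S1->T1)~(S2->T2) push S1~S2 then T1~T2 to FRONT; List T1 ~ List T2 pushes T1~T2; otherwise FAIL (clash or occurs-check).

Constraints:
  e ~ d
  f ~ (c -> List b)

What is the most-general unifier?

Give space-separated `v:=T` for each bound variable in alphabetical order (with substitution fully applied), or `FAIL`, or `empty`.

Answer: e:=d f:=(c -> List b)

Derivation:
step 1: unify e ~ d  [subst: {-} | 1 pending]
  bind e := d
step 2: unify f ~ (c -> List b)  [subst: {e:=d} | 0 pending]
  bind f := (c -> List b)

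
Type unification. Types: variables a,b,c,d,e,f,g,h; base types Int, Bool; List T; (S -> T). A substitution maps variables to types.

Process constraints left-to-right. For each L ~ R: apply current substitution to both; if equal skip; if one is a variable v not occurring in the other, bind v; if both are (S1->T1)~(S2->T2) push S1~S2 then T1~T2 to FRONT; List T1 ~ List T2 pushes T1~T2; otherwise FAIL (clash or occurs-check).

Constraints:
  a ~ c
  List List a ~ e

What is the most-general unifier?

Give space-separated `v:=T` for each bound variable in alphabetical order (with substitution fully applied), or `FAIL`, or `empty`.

step 1: unify a ~ c  [subst: {-} | 1 pending]
  bind a := c
step 2: unify List List c ~ e  [subst: {a:=c} | 0 pending]
  bind e := List List c

Answer: a:=c e:=List List c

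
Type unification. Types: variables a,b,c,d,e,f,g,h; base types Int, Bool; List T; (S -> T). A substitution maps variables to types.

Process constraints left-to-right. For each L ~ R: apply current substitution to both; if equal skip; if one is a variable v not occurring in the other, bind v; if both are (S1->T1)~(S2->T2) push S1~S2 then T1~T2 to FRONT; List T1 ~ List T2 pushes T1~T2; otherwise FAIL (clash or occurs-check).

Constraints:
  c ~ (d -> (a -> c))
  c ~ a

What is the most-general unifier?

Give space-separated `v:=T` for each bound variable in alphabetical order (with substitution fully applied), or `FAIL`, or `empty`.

Answer: FAIL

Derivation:
step 1: unify c ~ (d -> (a -> c))  [subst: {-} | 1 pending]
  occurs-check fail: c in (d -> (a -> c))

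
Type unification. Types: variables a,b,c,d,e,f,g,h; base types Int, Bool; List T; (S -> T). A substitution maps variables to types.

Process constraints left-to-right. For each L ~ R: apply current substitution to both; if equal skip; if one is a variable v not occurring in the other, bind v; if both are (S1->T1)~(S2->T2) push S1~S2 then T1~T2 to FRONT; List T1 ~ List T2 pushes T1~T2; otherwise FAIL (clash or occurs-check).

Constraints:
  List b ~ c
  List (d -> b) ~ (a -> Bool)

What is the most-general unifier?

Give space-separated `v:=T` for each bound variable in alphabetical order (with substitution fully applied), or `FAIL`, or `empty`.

step 1: unify List b ~ c  [subst: {-} | 1 pending]
  bind c := List b
step 2: unify List (d -> b) ~ (a -> Bool)  [subst: {c:=List b} | 0 pending]
  clash: List (d -> b) vs (a -> Bool)

Answer: FAIL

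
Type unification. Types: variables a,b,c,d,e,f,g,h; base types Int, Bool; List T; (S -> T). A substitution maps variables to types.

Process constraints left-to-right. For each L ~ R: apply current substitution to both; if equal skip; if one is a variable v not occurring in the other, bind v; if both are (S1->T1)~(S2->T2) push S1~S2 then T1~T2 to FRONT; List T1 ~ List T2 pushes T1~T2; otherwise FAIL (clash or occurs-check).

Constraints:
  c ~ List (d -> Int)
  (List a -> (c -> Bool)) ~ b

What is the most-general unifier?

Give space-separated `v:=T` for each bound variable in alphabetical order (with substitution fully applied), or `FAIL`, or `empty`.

Answer: b:=(List a -> (List (d -> Int) -> Bool)) c:=List (d -> Int)

Derivation:
step 1: unify c ~ List (d -> Int)  [subst: {-} | 1 pending]
  bind c := List (d -> Int)
step 2: unify (List a -> (List (d -> Int) -> Bool)) ~ b  [subst: {c:=List (d -> Int)} | 0 pending]
  bind b := (List a -> (List (d -> Int) -> Bool))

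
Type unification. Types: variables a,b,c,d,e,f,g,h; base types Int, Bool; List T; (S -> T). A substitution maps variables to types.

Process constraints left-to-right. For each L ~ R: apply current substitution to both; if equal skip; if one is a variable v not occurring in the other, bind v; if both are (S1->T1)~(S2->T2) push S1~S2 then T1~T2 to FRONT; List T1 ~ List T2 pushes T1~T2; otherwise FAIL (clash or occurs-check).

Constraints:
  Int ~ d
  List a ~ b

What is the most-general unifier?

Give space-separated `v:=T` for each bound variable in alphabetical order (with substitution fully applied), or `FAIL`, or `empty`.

Answer: b:=List a d:=Int

Derivation:
step 1: unify Int ~ d  [subst: {-} | 1 pending]
  bind d := Int
step 2: unify List a ~ b  [subst: {d:=Int} | 0 pending]
  bind b := List a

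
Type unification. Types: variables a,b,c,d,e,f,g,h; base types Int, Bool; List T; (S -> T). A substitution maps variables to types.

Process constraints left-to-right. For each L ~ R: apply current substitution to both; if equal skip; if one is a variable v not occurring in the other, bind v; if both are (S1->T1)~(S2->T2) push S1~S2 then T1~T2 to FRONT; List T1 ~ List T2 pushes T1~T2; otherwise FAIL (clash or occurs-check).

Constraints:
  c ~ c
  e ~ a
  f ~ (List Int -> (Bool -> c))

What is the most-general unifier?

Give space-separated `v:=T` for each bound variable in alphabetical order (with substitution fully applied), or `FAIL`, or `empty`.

Answer: e:=a f:=(List Int -> (Bool -> c))

Derivation:
step 1: unify c ~ c  [subst: {-} | 2 pending]
  -> identical, skip
step 2: unify e ~ a  [subst: {-} | 1 pending]
  bind e := a
step 3: unify f ~ (List Int -> (Bool -> c))  [subst: {e:=a} | 0 pending]
  bind f := (List Int -> (Bool -> c))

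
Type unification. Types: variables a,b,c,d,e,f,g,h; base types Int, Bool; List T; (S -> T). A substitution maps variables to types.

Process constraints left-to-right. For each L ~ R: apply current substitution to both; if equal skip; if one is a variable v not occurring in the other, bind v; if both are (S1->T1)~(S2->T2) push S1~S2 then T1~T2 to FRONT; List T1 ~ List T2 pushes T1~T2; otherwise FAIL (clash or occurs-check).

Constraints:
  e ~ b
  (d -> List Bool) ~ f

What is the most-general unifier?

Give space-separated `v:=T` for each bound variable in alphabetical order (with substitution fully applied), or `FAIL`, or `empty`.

step 1: unify e ~ b  [subst: {-} | 1 pending]
  bind e := b
step 2: unify (d -> List Bool) ~ f  [subst: {e:=b} | 0 pending]
  bind f := (d -> List Bool)

Answer: e:=b f:=(d -> List Bool)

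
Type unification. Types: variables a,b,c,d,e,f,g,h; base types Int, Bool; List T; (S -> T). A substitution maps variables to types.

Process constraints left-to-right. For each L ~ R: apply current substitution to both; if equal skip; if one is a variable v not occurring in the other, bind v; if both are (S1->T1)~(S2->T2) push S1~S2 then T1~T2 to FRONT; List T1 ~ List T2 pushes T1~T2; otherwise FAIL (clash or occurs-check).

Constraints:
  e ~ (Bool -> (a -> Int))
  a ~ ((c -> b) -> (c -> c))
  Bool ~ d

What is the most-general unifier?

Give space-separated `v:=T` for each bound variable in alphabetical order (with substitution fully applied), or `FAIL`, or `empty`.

Answer: a:=((c -> b) -> (c -> c)) d:=Bool e:=(Bool -> (((c -> b) -> (c -> c)) -> Int))

Derivation:
step 1: unify e ~ (Bool -> (a -> Int))  [subst: {-} | 2 pending]
  bind e := (Bool -> (a -> Int))
step 2: unify a ~ ((c -> b) -> (c -> c))  [subst: {e:=(Bool -> (a -> Int))} | 1 pending]
  bind a := ((c -> b) -> (c -> c))
step 3: unify Bool ~ d  [subst: {e:=(Bool -> (a -> Int)), a:=((c -> b) -> (c -> c))} | 0 pending]
  bind d := Bool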